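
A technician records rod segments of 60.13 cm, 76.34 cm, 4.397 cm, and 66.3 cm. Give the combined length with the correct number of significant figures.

207.2 cm

60.13 cm + 76.34 cm + 4.397 cm + 66.3 cm = 207.167 cm.
Addition/subtraction keeps the fewest decimal places: 60.13 → 2 decimal places, 76.34 → 2 decimal places, 4.397 → 3 decimal places, 66.3 → 1 decimal place; limit is 1.
Rounded to 1 decimal place: 207.2 cm.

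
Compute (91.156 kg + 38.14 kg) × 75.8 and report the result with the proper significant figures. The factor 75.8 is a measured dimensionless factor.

91.156 kg + 38.14 kg = 129.296 kg; the sum is limited to 2 decimal places (5 s.f.).
Carrying full precision, 129.296 × 75.8 = 9800.6368 kg; 75.8 has 3 s.f., so the result keeps min(5, 3) = 3 s.f.
Rounded to 3 significant figures: 9.80 × 10³ kg.

9.80 × 10³ kg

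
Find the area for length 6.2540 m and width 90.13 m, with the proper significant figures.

area = 6.2540 m × 90.13 m = 563.67302 m².
6.2540 has 5 significant figures; 90.13 has 4.
Division/multiplication keeps the fewest: 4 significant figures.
Rounded: 563.7 m².

563.7 m²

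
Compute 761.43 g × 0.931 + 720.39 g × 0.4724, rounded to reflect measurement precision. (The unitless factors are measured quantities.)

761.43 × 0.931 = 708.89133 → 709 g (3 s.f., last digit at the 10^0 place).
720.39 × 0.4724 = 340.312236 → 3.403 × 10^2 g (4 s.f., last digit at the 10^-1 place).
Sum: 1049.203566 g; keep the coarser place, 10^0.
Result: 1049 g.

1049 g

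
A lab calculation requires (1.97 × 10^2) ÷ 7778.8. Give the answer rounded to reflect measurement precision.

(1.97 × 10^2) ÷ 7778.8 = 0.0253252429681…
Multiplication/division keeps the fewest significant figures: 1.97 × 10^2 → 3 s.f., 7778.8 → 5 s.f.; limit is 3.
Rounded to 3 significant figures: 2.53 × 10^-2.

2.53 × 10^-2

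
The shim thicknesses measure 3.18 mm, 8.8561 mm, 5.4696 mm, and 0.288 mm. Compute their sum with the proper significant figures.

17.79 mm

3.18 mm + 8.8561 mm + 5.4696 mm + 0.288 mm = 17.7937 mm.
Addition/subtraction keeps the fewest decimal places: 3.18 → 2 decimal places, 8.8561 → 4 decimal places, 5.4696 → 4 decimal places, 0.288 → 3 decimal places; limit is 2.
Rounded to 2 decimal places: 17.79 mm.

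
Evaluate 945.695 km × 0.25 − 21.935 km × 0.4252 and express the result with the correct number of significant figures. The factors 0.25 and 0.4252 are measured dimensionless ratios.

945.695 × 0.25 = 236.42375 → 2.4 × 10² km (2 s.f., last digit at the 10^1 place).
21.935 × 0.4252 = 9.326762 → 9.327 km (4 s.f., last digit at the 10^-3 place).
Difference: 227.096988 km; keep the coarser place, 10^1.
Result: 2.3 × 10² km.

2.3 × 10² km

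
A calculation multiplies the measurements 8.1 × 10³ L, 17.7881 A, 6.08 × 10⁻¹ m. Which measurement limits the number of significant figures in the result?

8.1 × 10³ L → 2 s.f.; 17.7881 A → 6 s.f.; 6.08 × 10⁻¹ m → 3 s.f.
The fewest is 2 significant figures, from 8.1 × 10³ L.

8.1 × 10³ L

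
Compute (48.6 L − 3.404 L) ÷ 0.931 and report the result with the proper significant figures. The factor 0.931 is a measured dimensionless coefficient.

48.6 L − 3.404 L = 45.196 L; the difference is limited to 1 decimal place (3 s.f.).
Carrying full precision, 45.196 ÷ 0.931 = 48.5456498389… L; 0.931 has 3 s.f., so the result keeps min(3, 3) = 3 s.f.
Rounded to 3 significant figures: 48.5 L.

48.5 L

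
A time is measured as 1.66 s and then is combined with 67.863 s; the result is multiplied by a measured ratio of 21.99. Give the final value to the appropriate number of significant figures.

1.529 × 10³ s

1.66 s + 67.863 s = 69.523 s; the sum is limited to 2 decimal places (4 s.f.).
Carrying full precision, 69.523 × 21.99 = 1528.81077 s; 21.99 has 4 s.f., so the result keeps min(4, 4) = 4 s.f.
Rounded to 4 significant figures: 1.529 × 10³ s.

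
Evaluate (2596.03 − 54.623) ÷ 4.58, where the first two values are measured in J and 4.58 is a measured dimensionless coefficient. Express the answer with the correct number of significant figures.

555 J

2596.03 J − 54.623 J = 2541.407 J; the difference is limited to 2 decimal places (6 s.f.).
Carrying full precision, 2541.407 ÷ 4.58 = 554.892358079… J; 4.58 has 3 s.f., so the result keeps min(6, 3) = 3 s.f.
Rounded to 3 significant figures: 555 J.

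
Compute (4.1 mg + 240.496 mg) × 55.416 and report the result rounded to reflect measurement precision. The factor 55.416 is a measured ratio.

1.355 × 10^4 mg

4.1 mg + 240.496 mg = 244.596 mg; the sum is limited to 1 decimal place (4 s.f.).
Carrying full precision, 244.596 × 55.416 = 13554.531936 mg; 55.416 has 5 s.f., so the result keeps min(4, 5) = 4 s.f.
Rounded to 4 significant figures: 1.355 × 10^4 mg.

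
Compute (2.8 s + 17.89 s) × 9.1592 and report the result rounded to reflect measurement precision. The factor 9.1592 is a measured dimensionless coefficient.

1.90 × 10^2 s

2.8 s + 17.89 s = 20.69 s; the sum is limited to 1 decimal place (3 s.f.).
Carrying full precision, 20.69 × 9.1592 = 189.503848 s; 9.1592 has 5 s.f., so the result keeps min(3, 5) = 3 s.f.
Rounded to 3 significant figures: 1.90 × 10^2 s.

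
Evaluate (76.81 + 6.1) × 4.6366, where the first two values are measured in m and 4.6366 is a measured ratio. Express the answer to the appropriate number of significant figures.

76.81 m + 6.1 m = 82.91 m; the sum is limited to 1 decimal place (3 s.f.).
Carrying full precision, 82.91 × 4.6366 = 384.420506 m; 4.6366 has 5 s.f., so the result keeps min(3, 5) = 3 s.f.
Rounded to 3 significant figures: 384 m.

384 m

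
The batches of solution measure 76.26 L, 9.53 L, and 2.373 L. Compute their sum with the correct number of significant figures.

88.16 L

76.26 L + 9.53 L + 2.373 L = 88.163 L.
Addition/subtraction keeps the fewest decimal places: 76.26 → 2 decimal places, 9.53 → 2 decimal places, 2.373 → 3 decimal places; limit is 2.
Rounded to 2 decimal places: 88.16 L.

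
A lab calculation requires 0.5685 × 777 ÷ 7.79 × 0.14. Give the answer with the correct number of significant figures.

7.9

0.5685 × 777 ÷ 7.79 × 0.14 = 7.9385661104…
Multiplication/division keeps the fewest significant figures: 0.5685 → 4 s.f., 777 → 3 s.f., 7.79 → 3 s.f., 0.14 → 2 s.f.; limit is 2.
Rounded to 2 significant figures: 7.9.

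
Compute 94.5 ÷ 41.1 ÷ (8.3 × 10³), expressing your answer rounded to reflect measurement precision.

2.8 × 10⁻⁴

94.5 ÷ 41.1 ÷ (8.3 × 10³) = 0.000277020490722…
Multiplication/division keeps the fewest significant figures: 94.5 → 3 s.f., 41.1 → 3 s.f., 8.3 × 10³ → 2 s.f.; limit is 2.
Rounded to 2 significant figures: 2.8 × 10⁻⁴.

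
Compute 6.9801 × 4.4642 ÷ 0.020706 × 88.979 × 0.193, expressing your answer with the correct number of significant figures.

6.9801 × 4.4642 ÷ 0.020706 × 88.979 × 0.193 = 25843.6533821…
Multiplication/division keeps the fewest significant figures: 6.9801 → 5 s.f., 4.4642 → 5 s.f., 0.020706 → 5 s.f., 88.979 → 5 s.f., 0.193 → 3 s.f.; limit is 3.
Rounded to 3 significant figures: 2.58 × 10⁴.

2.58 × 10⁴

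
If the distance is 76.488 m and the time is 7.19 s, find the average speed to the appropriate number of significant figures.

10.6 m/s

average speed = 76.488 m ÷ 7.19 s = 10.638108484… m/s.
76.488 has 5 significant figures; 7.19 has 3.
Division/multiplication keeps the fewest: 3 significant figures.
Rounded: 10.6 m/s.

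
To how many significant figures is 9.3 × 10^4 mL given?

2

9.3 × 10^4: in scientific notation every digit of the coefficient is significant.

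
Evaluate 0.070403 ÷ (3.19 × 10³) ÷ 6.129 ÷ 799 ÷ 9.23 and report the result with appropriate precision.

0.070403 ÷ (3.19 × 10³) ÷ 6.129 ÷ 799 ÷ 9.23 = 4.88272630189 × 10^-10…
Multiplication/division keeps the fewest significant figures: 0.070403 → 5 s.f., 3.19 × 10³ → 3 s.f., 6.129 → 4 s.f., 799 → 3 s.f., 9.23 → 3 s.f.; limit is 3.
Rounded to 3 significant figures: 4.88 × 10⁻¹⁰.

4.88 × 10⁻¹⁰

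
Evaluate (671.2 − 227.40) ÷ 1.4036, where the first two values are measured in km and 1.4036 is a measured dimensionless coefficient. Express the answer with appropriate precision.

671.2 km − 227.40 km = 443.80 km; the difference is limited to 1 decimal place (4 s.f.).
Carrying full precision, 443.80 ÷ 1.4036 = 316.186947848… km; 1.4036 has 5 s.f., so the result keeps min(4, 5) = 4 s.f.
Rounded to 4 significant figures: 316.2 km.

316.2 km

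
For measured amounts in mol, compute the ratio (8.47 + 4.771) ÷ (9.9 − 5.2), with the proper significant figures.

8.47 + 4.771 = 13.241, limited to 2 d.p. → 4 s.f.; 9.9 − 5.2 = 4.7, limited to 1 d.p. → 2 s.f.
Carrying full precision, 13.241 ÷ 4.7 = 2.81723404255…; keep min(4, 2) = 2 s.f.
Rounded to 2 significant figures: 2.8.

2.8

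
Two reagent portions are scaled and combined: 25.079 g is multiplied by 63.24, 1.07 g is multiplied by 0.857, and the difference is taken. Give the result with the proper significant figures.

25.079 × 63.24 = 1585.99596 → 1586 g (4 s.f., last digit at the 10^0 place).
1.07 × 0.857 = 0.91699 → 0.917 g (3 s.f., last digit at the 10^-3 place).
Difference: 1585.07897 g; keep the coarser place, 10^0.
Result: 1585 g.

1585 g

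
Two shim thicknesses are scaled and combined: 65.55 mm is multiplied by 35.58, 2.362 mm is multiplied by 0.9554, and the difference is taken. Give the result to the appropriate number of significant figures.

65.55 × 35.58 = 2332.269 → 2.332 × 10^3 mm (4 s.f., last digit at the 10^0 place).
2.362 × 0.9554 = 2.2566548 → 2.257 mm (4 s.f., last digit at the 10^-3 place).
Difference: 2330.0123452 mm; keep the coarser place, 10^0.
Result: 2330. mm.

2330. mm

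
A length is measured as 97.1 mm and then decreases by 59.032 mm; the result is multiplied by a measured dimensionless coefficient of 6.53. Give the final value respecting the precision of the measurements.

97.1 mm − 59.032 mm = 38.068 mm; the difference is limited to 1 decimal place (3 s.f.).
Carrying full precision, 38.068 × 6.53 = 248.58404 mm; 6.53 has 3 s.f., so the result keeps min(3, 3) = 3 s.f.
Rounded to 3 significant figures: 249 mm.

249 mm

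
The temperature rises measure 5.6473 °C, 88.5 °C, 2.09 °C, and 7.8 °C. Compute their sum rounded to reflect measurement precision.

5.6473 °C + 88.5 °C + 2.09 °C + 7.8 °C = 104.0373 °C.
Addition/subtraction keeps the fewest decimal places: 5.6473 → 4 decimal places, 88.5 → 1 decimal place, 2.09 → 2 decimal places, 7.8 → 1 decimal place; limit is 1.
Rounded to 1 decimal place: 104.0 °C.

104.0 °C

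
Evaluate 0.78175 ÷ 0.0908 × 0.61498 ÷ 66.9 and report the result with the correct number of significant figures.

7.91 × 10^-2

0.78175 ÷ 0.0908 × 0.61498 ÷ 66.9 = 0.0791438031318…
Multiplication/division keeps the fewest significant figures: 0.78175 → 5 s.f., 0.0908 → 3 s.f., 0.61498 → 5 s.f., 66.9 → 3 s.f.; limit is 3.
Rounded to 3 significant figures: 7.91 × 10^-2.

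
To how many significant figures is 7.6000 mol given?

5

7.6000: trailing zeros after a decimal point are significant.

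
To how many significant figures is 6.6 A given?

2

6.6: every digit is nonzero and significant.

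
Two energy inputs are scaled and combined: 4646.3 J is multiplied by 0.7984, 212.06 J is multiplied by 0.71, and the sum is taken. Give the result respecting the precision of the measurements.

3.86 × 10^3 J

4646.3 × 0.7984 = 3709.60592 → 3710. J (4 s.f., last digit at the 10^0 place).
212.06 × 0.71 = 150.5626 → 1.5 × 10^2 J (2 s.f., last digit at the 10^1 place).
Sum: 3860.16852 J; keep the coarser place, 10^1.
Result: 3.86 × 10^3 J.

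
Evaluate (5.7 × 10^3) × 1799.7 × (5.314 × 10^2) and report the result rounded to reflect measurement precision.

5.5 × 10^9

(5.7 × 10^3) × 1799.7 × (5.314 × 10^2) = 5.451255306 × 10^9
Multiplication/division keeps the fewest significant figures: 5.7 × 10^3 → 2 s.f., 1799.7 → 5 s.f., 5.314 × 10^2 → 4 s.f.; limit is 2.
Rounded to 2 significant figures: 5.5 × 10^9.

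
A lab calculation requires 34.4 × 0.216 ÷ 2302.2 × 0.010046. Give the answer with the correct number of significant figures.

34.4 × 0.216 ÷ 2302.2 × 0.010046 = 0.0000324236810008…
Multiplication/division keeps the fewest significant figures: 34.4 → 3 s.f., 0.216 → 3 s.f., 2302.2 → 5 s.f., 0.010046 → 5 s.f.; limit is 3.
Rounded to 3 significant figures: 3.24 × 10^-5.

3.24 × 10^-5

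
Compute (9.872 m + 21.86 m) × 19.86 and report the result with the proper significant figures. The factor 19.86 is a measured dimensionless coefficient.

9.872 m + 21.86 m = 31.732 m; the sum is limited to 2 decimal places (4 s.f.).
Carrying full precision, 31.732 × 19.86 = 630.19752 m; 19.86 has 4 s.f., so the result keeps min(4, 4) = 4 s.f.
Rounded to 4 significant figures: 630.2 m.

630.2 m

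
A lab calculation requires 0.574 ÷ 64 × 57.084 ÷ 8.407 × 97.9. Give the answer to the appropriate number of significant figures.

6.0

0.574 ÷ 64 × 57.084 ÷ 8.407 × 97.9 = 5.96194493131…
Multiplication/division keeps the fewest significant figures: 0.574 → 3 s.f., 64 → 2 s.f., 57.084 → 5 s.f., 8.407 → 4 s.f., 97.9 → 3 s.f.; limit is 2.
Rounded to 2 significant figures: 6.0.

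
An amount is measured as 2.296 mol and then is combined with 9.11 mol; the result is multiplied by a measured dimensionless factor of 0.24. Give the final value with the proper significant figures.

2.7 mol

2.296 mol + 9.11 mol = 11.406 mol; the sum is limited to 2 decimal places (4 s.f.).
Carrying full precision, 11.406 × 0.24 = 2.73744 mol; 0.24 has 2 s.f., so the result keeps min(4, 2) = 2 s.f.
Rounded to 2 significant figures: 2.7 mol.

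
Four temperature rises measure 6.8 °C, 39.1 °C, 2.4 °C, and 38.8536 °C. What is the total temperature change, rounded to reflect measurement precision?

6.8 °C + 39.1 °C + 2.4 °C + 38.8536 °C = 87.1536 °C.
Addition/subtraction keeps the fewest decimal places: 6.8 → 1 decimal place, 39.1 → 1 decimal place, 2.4 → 1 decimal place, 38.8536 → 4 decimal places; limit is 1.
Rounded to 1 decimal place: 87.2 °C.

87.2 °C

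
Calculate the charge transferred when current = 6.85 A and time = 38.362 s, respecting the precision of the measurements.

charge transferred = 6.85 A × 38.362 s = 262.7797 C.
6.85 has 3 significant figures; 38.362 has 5.
Division/multiplication keeps the fewest: 3 significant figures.
Rounded: 263 C.

263 C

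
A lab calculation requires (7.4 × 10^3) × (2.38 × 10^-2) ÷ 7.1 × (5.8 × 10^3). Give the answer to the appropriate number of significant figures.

1.4 × 10^5

(7.4 × 10^3) × (2.38 × 10^-2) ÷ 7.1 × (5.8 × 10^3) = 143872.676056…
Multiplication/division keeps the fewest significant figures: 7.4 × 10^3 → 2 s.f., 2.38 × 10^-2 → 3 s.f., 7.1 → 2 s.f., 5.8 × 10^3 → 2 s.f.; limit is 2.
Rounded to 2 significant figures: 1.4 × 10^5.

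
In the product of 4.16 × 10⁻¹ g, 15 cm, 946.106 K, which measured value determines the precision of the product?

4.16 × 10⁻¹ g → 3 s.f.; 15 cm → 2 s.f.; 946.106 K → 6 s.f.
The fewest is 2 significant figures, from 15 cm.

15 cm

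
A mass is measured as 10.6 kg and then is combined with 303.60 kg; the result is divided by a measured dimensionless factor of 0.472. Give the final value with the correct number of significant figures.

666 kg

10.6 kg + 303.60 kg = 314.20 kg; the sum is limited to 1 decimal place (4 s.f.).
Carrying full precision, 314.20 ÷ 0.472 = 665.677966102… kg; 0.472 has 3 s.f., so the result keeps min(4, 3) = 3 s.f.
Rounded to 3 significant figures: 666 kg.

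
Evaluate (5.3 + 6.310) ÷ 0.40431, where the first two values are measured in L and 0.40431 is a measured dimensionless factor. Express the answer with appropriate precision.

5.3 L + 6.310 L = 11.610 L; the sum is limited to 1 decimal place (3 s.f.).
Carrying full precision, 11.610 ÷ 0.40431 = 28.7155895229… L; 0.40431 has 5 s.f., so the result keeps min(3, 5) = 3 s.f.
Rounded to 3 significant figures: 28.7 L.

28.7 L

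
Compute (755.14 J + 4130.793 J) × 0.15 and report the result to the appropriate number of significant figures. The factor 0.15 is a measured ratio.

7.3 × 10^2 J

755.14 J + 4130.793 J = 4885.933 J; the sum is limited to 2 decimal places (6 s.f.).
Carrying full precision, 4885.933 × 0.15 = 732.88995 J; 0.15 has 2 s.f., so the result keeps min(6, 2) = 2 s.f.
Rounded to 2 significant figures: 7.3 × 10^2 J.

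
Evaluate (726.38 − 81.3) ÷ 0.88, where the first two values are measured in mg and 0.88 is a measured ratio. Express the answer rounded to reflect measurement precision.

726.38 mg − 81.3 mg = 645.08 mg; the difference is limited to 1 decimal place (4 s.f.).
Carrying full precision, 645.08 ÷ 0.88 = 733.045454545… mg; 0.88 has 2 s.f., so the result keeps min(4, 2) = 2 s.f.
Rounded to 2 significant figures: 7.3 × 10^2 mg.

7.3 × 10^2 mg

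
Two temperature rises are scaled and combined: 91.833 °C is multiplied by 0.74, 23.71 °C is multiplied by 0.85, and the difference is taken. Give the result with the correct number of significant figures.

91.833 × 0.74 = 67.95642 → 68 °C (2 s.f., last digit at the 10^0 place).
23.71 × 0.85 = 20.1535 → 20. °C (2 s.f., last digit at the 10^0 place).
Difference: 47.80292 °C; keep the coarser place, 10^0.
Result: 48 °C.

48 °C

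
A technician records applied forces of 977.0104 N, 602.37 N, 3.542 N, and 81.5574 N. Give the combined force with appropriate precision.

977.0104 N + 602.37 N + 3.542 N + 81.5574 N = 1664.4798 N.
Addition/subtraction keeps the fewest decimal places: 977.0104 → 4 decimal places, 602.37 → 2 decimal places, 3.542 → 3 decimal places, 81.5574 → 4 decimal places; limit is 2.
Rounded to 2 decimal places: 1664.48 N.

1664.48 N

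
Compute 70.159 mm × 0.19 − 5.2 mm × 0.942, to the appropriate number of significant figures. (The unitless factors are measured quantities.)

70.159 × 0.19 = 13.33021 → 13 mm (2 s.f., last digit at the 10^0 place).
5.2 × 0.942 = 4.8984 → 4.9 mm (2 s.f., last digit at the 10^-1 place).
Difference: 8.43181 mm; keep the coarser place, 10^0.
Result: 8 mm.

8 mm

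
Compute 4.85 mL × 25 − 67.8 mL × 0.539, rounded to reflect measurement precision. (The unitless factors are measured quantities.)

8 × 10¹ mL

4.85 × 25 = 121.25 → 1.2 × 10² mL (2 s.f., last digit at the 10^1 place).
67.8 × 0.539 = 36.5442 → 36.5 mL (3 s.f., last digit at the 10^-1 place).
Difference: 84.7058 mL; keep the coarser place, 10^1.
Result: 8 × 10¹ mL.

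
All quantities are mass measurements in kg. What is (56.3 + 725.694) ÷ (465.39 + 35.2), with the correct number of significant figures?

56.3 + 725.694 = 781.994, limited to 1 d.p. → 4 s.f.; 465.39 + 35.2 = 500.59, limited to 1 d.p. → 4 s.f.
Carrying full precision, 781.994 ÷ 500.59 = 1.56214466929…; keep min(4, 4) = 4 s.f.
Rounded to 4 significant figures: 1.562.

1.562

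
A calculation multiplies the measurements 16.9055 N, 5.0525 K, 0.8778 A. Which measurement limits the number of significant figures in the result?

0.8778 A

16.9055 N → 6 s.f.; 5.0525 K → 5 s.f.; 0.8778 A → 4 s.f.
The fewest is 4 significant figures, from 0.8778 A.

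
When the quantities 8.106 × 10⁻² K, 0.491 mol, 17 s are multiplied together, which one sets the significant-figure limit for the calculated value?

17 s

8.106 × 10⁻² K → 4 s.f.; 0.491 mol → 3 s.f.; 17 s → 2 s.f.
The fewest is 2 significant figures, from 17 s.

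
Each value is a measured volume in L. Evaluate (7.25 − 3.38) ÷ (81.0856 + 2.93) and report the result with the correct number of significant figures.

7.25 − 3.38 = 3.87, limited to 2 d.p. → 3 s.f.; 81.0856 + 2.93 = 84.0156, limited to 2 d.p. → 4 s.f.
Carrying full precision, 3.87 ÷ 84.0156 = 0.0460628740377…; keep min(3, 4) = 3 s.f.
Rounded to 3 significant figures: 0.0461.

0.0461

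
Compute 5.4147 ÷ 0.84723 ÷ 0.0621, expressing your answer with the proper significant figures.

103

5.4147 ÷ 0.84723 ÷ 0.0621 = 102.915662471…
Multiplication/division keeps the fewest significant figures: 5.4147 → 5 s.f., 0.84723 → 5 s.f., 0.0621 → 3 s.f.; limit is 3.
Rounded to 3 significant figures: 103.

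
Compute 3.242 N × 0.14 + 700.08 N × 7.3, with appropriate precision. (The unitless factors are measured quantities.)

5.1 × 10^3 N

3.242 × 0.14 = 0.45388 → 0.45 N (2 s.f., last digit at the 10^-2 place).
700.08 × 7.3 = 5110.584 → 5.1 × 10^3 N (2 s.f., last digit at the 10^2 place).
Sum: 5111.03788 N; keep the coarser place, 10^2.
Result: 5.1 × 10^3 N.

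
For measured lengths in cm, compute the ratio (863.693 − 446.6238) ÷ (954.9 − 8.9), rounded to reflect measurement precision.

0.4409

863.693 − 446.6238 = 417.0692, limited to 3 d.p. → 6 s.f.; 954.9 − 8.9 = 946.0, limited to 1 d.p. → 4 s.f.
Carrying full precision, 417.0692 ÷ 946.0 = 0.44087653277…; keep min(6, 4) = 4 s.f.
Rounded to 4 significant figures: 0.4409.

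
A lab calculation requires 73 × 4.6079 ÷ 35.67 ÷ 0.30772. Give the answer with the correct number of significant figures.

31

73 × 4.6079 ÷ 35.67 ÷ 0.30772 = 30.6455254743…
Multiplication/division keeps the fewest significant figures: 73 → 2 s.f., 4.6079 → 5 s.f., 35.67 → 4 s.f., 0.30772 → 5 s.f.; limit is 2.
Rounded to 2 significant figures: 31.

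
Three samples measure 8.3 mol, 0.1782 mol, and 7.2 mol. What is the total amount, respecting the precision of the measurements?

8.3 mol + 0.1782 mol + 7.2 mol = 15.6782 mol.
Addition/subtraction keeps the fewest decimal places: 8.3 → 1 decimal place, 0.1782 → 4 decimal places, 7.2 → 1 decimal place; limit is 1.
Rounded to 1 decimal place: 15.7 mol.

15.7 mol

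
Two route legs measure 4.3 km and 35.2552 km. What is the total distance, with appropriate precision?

4.3 km + 35.2552 km = 39.5552 km.
Addition/subtraction keeps the fewest decimal places: 4.3 → 1 decimal place, 35.2552 → 4 decimal places; limit is 1.
Rounded to 1 decimal place: 39.6 km.

39.6 km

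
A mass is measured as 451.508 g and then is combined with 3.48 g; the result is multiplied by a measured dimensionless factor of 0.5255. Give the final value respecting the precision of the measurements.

239.1 g

451.508 g + 3.48 g = 454.988 g; the sum is limited to 2 decimal places (5 s.f.).
Carrying full precision, 454.988 × 0.5255 = 239.096194 g; 0.5255 has 4 s.f., so the result keeps min(5, 4) = 4 s.f.
Rounded to 4 significant figures: 239.1 g.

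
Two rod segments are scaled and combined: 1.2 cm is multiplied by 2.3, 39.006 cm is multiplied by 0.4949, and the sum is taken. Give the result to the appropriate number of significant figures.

1.2 × 2.3 = 2.76 → 2.8 cm (2 s.f., last digit at the 10^-1 place).
39.006 × 0.4949 = 19.3040694 → 19.30 cm (4 s.f., last digit at the 10^-2 place).
Sum: 22.0640694 cm; keep the coarser place, 10^-1.
Result: 22.1 cm.

22.1 cm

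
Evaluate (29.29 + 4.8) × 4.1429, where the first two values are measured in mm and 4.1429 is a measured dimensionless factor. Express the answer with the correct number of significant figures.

141 mm

29.29 mm + 4.8 mm = 34.09 mm; the sum is limited to 1 decimal place (3 s.f.).
Carrying full precision, 34.09 × 4.1429 = 141.231461 mm; 4.1429 has 5 s.f., so the result keeps min(3, 5) = 3 s.f.
Rounded to 3 significant figures: 141 mm.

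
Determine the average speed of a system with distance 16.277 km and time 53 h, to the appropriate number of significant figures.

average speed = 16.277 km ÷ 53 h = 0.307113207547… km/h.
16.277 has 5 significant figures; 53 has 2.
Division/multiplication keeps the fewest: 2 significant figures.
Rounded: 0.31 km/h.

0.31 km/h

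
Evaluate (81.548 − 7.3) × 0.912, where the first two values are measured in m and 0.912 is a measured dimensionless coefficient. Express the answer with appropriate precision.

67.7 m

81.548 m − 7.3 m = 74.248 m; the difference is limited to 1 decimal place (3 s.f.).
Carrying full precision, 74.248 × 0.912 = 67.714176 m; 0.912 has 3 s.f., so the result keeps min(3, 3) = 3 s.f.
Rounded to 3 significant figures: 67.7 m.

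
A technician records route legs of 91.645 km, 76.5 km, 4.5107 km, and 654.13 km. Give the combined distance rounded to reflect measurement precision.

91.645 km + 76.5 km + 4.5107 km + 654.13 km = 826.7857 km.
Addition/subtraction keeps the fewest decimal places: 91.645 → 3 decimal places, 76.5 → 1 decimal place, 4.5107 → 4 decimal places, 654.13 → 2 decimal places; limit is 1.
Rounded to 1 decimal place: 826.8 km.

826.8 km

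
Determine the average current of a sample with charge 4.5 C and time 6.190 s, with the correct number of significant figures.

0.73 A

average current = 4.5 C ÷ 6.190 s = 0.726978998384… A.
4.5 has 2 significant figures; 6.190 has 4.
Division/multiplication keeps the fewest: 2 significant figures.
Rounded: 0.73 A.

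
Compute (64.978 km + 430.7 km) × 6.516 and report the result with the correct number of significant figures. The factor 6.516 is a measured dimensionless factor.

3.230 × 10³ km

64.978 km + 430.7 km = 495.678 km; the sum is limited to 1 decimal place (4 s.f.).
Carrying full precision, 495.678 × 6.516 = 3229.837848 km; 6.516 has 4 s.f., so the result keeps min(4, 4) = 4 s.f.
Rounded to 4 significant figures: 3.230 × 10³ km.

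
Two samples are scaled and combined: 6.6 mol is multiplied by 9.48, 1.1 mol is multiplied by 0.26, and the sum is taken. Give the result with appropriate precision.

63 mol

6.6 × 9.48 = 62.568 → 63 mol (2 s.f., last digit at the 10^0 place).
1.1 × 0.26 = 0.286 → 0.29 mol (2 s.f., last digit at the 10^-2 place).
Sum: 62.854 mol; keep the coarser place, 10^0.
Result: 63 mol.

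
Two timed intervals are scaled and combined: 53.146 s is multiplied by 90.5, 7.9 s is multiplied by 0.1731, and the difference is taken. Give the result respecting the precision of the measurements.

53.146 × 90.5 = 4809.713 → 4.81 × 10^3 s (3 s.f., last digit at the 10^1 place).
7.9 × 0.1731 = 1.36749 → 1.4 s (2 s.f., last digit at the 10^-1 place).
Difference: 4808.34551 s; keep the coarser place, 10^1.
Result: 4.81 × 10^3 s.

4.81 × 10^3 s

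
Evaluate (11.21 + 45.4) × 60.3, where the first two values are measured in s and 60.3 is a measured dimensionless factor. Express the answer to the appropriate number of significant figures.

3.41 × 10³ s

11.21 s + 45.4 s = 56.61 s; the sum is limited to 1 decimal place (3 s.f.).
Carrying full precision, 56.61 × 60.3 = 3413.583 s; 60.3 has 3 s.f., so the result keeps min(3, 3) = 3 s.f.
Rounded to 3 significant figures: 3.41 × 10³ s.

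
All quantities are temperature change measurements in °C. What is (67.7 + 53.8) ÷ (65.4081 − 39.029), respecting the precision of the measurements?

67.7 + 53.8 = 121.5, limited to 1 d.p. → 4 s.f.; 65.4081 − 39.029 = 26.3791, limited to 3 d.p. → 5 s.f.
Carrying full precision, 121.5 ÷ 26.3791 = 4.60591907988…; keep min(4, 5) = 4 s.f.
Rounded to 4 significant figures: 4.606.

4.606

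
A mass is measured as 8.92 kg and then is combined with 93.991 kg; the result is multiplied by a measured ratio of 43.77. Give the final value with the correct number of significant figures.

8.92 kg + 93.991 kg = 102.911 kg; the sum is limited to 2 decimal places (5 s.f.).
Carrying full precision, 102.911 × 43.77 = 4504.41447 kg; 43.77 has 4 s.f., so the result keeps min(5, 4) = 4 s.f.
Rounded to 4 significant figures: 4504 kg.

4504 kg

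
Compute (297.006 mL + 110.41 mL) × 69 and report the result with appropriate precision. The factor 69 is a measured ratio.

2.8 × 10⁴ mL

297.006 mL + 110.41 mL = 407.416 mL; the sum is limited to 2 decimal places (5 s.f.).
Carrying full precision, 407.416 × 69 = 28111.704 mL; 69 has 2 s.f., so the result keeps min(5, 2) = 2 s.f.
Rounded to 2 significant figures: 2.8 × 10⁴ mL.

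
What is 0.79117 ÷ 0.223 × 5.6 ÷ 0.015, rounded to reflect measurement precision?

0.79117 ÷ 0.223 × 5.6 ÷ 0.015 = 1324.52974589…
Multiplication/division keeps the fewest significant figures: 0.79117 → 5 s.f., 0.223 → 3 s.f., 5.6 → 2 s.f., 0.015 → 2 s.f.; limit is 2.
Rounded to 2 significant figures: 1.3 × 10³.

1.3 × 10³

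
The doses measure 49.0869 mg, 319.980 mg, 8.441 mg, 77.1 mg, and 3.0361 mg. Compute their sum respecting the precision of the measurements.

49.0869 mg + 319.980 mg + 8.441 mg + 77.1 mg + 3.0361 mg = 457.6440 mg.
Addition/subtraction keeps the fewest decimal places: 49.0869 → 4 decimal places, 319.980 → 3 decimal places, 8.441 → 3 decimal places, 77.1 → 1 decimal place, 3.0361 → 4 decimal places; limit is 1.
Rounded to 1 decimal place: 457.6 mg.

457.6 mg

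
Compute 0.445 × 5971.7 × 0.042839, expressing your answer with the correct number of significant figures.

0.445 × 5971.7 × 0.042839 = 113.840637054…
Multiplication/division keeps the fewest significant figures: 0.445 → 3 s.f., 5971.7 → 5 s.f., 0.042839 → 5 s.f.; limit is 3.
Rounded to 3 significant figures: 114.

114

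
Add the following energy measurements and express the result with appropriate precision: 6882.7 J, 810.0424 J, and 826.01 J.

6882.7 J + 810.0424 J + 826.01 J = 8518.7524 J.
Addition/subtraction keeps the fewest decimal places: 6882.7 → 1 decimal place, 810.0424 → 4 decimal places, 826.01 → 2 decimal places; limit is 1.
Rounded to 1 decimal place: 8518.8 J.

8518.8 J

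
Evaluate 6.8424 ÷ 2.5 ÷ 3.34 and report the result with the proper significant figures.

6.8424 ÷ 2.5 ÷ 3.34 = 0.819449101796…
Multiplication/division keeps the fewest significant figures: 6.8424 → 5 s.f., 2.5 → 2 s.f., 3.34 → 3 s.f.; limit is 2.
Rounded to 2 significant figures: 0.82.

0.82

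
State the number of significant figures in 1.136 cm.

4

1.136: every digit is nonzero and significant.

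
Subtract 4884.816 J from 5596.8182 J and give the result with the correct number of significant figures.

5596.8182 J − 4884.816 J = 712.0022 J.
Addition/subtraction keeps the fewest decimal places: 5596.8182 → 4 decimal places, 4884.816 → 3 decimal places; limit is 3.
Rounded to 3 decimal places: 712.002 J.

712.002 J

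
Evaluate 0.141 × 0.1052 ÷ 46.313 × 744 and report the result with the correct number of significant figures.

0.141 × 0.1052 ÷ 46.313 × 744 = 0.238289482435…
Multiplication/division keeps the fewest significant figures: 0.141 → 3 s.f., 0.1052 → 4 s.f., 46.313 → 5 s.f., 744 → 3 s.f.; limit is 3.
Rounded to 3 significant figures: 0.238.

0.238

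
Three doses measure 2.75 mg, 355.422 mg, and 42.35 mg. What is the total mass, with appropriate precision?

400.52 mg

2.75 mg + 355.422 mg + 42.35 mg = 400.522 mg.
Addition/subtraction keeps the fewest decimal places: 2.75 → 2 decimal places, 355.422 → 3 decimal places, 42.35 → 2 decimal places; limit is 2.
Rounded to 2 decimal places: 400.52 mg.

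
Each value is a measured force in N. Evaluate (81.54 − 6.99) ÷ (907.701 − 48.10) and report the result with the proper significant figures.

81.54 − 6.99 = 74.55, limited to 2 d.p. → 4 s.f.; 907.701 − 48.10 = 859.601, limited to 2 d.p. → 5 s.f.
Carrying full precision, 74.55 ÷ 859.601 = 0.0867262834734…; keep min(4, 5) = 4 s.f.
Rounded to 4 significant figures: 0.08673.

0.08673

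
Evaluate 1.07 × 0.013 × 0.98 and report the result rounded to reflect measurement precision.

1.07 × 0.013 × 0.98 = 0.0136318
Multiplication/division keeps the fewest significant figures: 1.07 → 3 s.f., 0.013 → 2 s.f., 0.98 → 2 s.f.; limit is 2.
Rounded to 2 significant figures: 0.014.

0.014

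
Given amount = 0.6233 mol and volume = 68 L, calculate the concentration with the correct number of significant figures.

0.0092 mol/L

concentration = 0.6233 mol ÷ 68 L = 0.00916617647059… mol/L.
0.6233 has 4 significant figures; 68 has 2.
Division/multiplication keeps the fewest: 2 significant figures.
Rounded: 0.0092 mol/L.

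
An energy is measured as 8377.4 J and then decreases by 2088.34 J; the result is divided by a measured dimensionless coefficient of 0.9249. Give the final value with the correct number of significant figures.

8377.4 J − 2088.34 J = 6289.06 J; the difference is limited to 1 decimal place (5 s.f.).
Carrying full precision, 6289.06 ÷ 0.9249 = 6799.71888853… J; 0.9249 has 4 s.f., so the result keeps min(5, 4) = 4 s.f.
Rounded to 4 significant figures: 6800. J.

6800. J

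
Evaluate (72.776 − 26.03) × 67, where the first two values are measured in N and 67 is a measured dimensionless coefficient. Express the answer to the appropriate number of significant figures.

3.1 × 10^3 N

72.776 N − 26.03 N = 46.746 N; the difference is limited to 2 decimal places (4 s.f.).
Carrying full precision, 46.746 × 67 = 3131.982 N; 67 has 2 s.f., so the result keeps min(4, 2) = 2 s.f.
Rounded to 2 significant figures: 3.1 × 10^3 N.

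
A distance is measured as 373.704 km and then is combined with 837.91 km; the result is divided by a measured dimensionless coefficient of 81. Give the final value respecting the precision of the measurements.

373.704 km + 837.91 km = 1211.614 km; the sum is limited to 2 decimal places (6 s.f.).
Carrying full precision, 1211.614 ÷ 81 = 14.9581975309… km; 81 has 2 s.f., so the result keeps min(6, 2) = 2 s.f.
Rounded to 2 significant figures: 15 km.

15 km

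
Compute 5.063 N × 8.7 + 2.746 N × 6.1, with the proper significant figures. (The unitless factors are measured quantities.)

5.063 × 8.7 = 44.0481 → 44 N (2 s.f., last digit at the 10^0 place).
2.746 × 6.1 = 16.7506 → 17 N (2 s.f., last digit at the 10^0 place).
Sum: 60.7987 N; keep the coarser place, 10^0.
Result: 61 N.

61 N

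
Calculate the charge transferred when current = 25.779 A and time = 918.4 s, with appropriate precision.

2.368 × 10^4 C

charge transferred = 25.779 A × 918.4 s = 23675.4336 C.
25.779 has 5 significant figures; 918.4 has 4.
Division/multiplication keeps the fewest: 4 significant figures.
Rounded: 2.368 × 10^4 C.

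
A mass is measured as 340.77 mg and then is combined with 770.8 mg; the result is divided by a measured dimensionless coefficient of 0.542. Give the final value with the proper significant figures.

2.05 × 10³ mg

340.77 mg + 770.8 mg = 1111.57 mg; the sum is limited to 1 decimal place (5 s.f.).
Carrying full precision, 1111.57 ÷ 0.542 = 2050.86715867… mg; 0.542 has 3 s.f., so the result keeps min(5, 3) = 3 s.f.
Rounded to 3 significant figures: 2.05 × 10³ mg.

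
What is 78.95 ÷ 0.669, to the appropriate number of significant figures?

78.95 ÷ 0.669 = 118.011958146…
Multiplication/division keeps the fewest significant figures: 78.95 → 4 s.f., 0.669 → 3 s.f.; limit is 3.
Rounded to 3 significant figures: 118.

118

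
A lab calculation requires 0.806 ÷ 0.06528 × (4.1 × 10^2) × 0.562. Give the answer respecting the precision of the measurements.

0.806 ÷ 0.06528 × (4.1 × 10^2) × 0.562 = 2844.95281863…
Multiplication/division keeps the fewest significant figures: 0.806 → 3 s.f., 0.06528 → 4 s.f., 4.1 × 10^2 → 2 s.f., 0.562 → 3 s.f.; limit is 2.
Rounded to 2 significant figures: 2.8 × 10^3.

2.8 × 10^3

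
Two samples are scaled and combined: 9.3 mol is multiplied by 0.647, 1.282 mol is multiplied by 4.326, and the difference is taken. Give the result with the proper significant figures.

0.5 mol

9.3 × 0.647 = 6.0171 → 6.0 mol (2 s.f., last digit at the 10^-1 place).
1.282 × 4.326 = 5.545932 → 5.546 mol (4 s.f., last digit at the 10^-3 place).
Difference: 0.471168 mol; keep the coarser place, 10^-1.
Result: 0.5 mol.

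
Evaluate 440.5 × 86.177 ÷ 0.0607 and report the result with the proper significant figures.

6.25 × 10⁵

440.5 × 86.177 ÷ 0.0607 = 625386.630972…
Multiplication/division keeps the fewest significant figures: 440.5 → 4 s.f., 86.177 → 5 s.f., 0.0607 → 3 s.f.; limit is 3.
Rounded to 3 significant figures: 6.25 × 10⁵.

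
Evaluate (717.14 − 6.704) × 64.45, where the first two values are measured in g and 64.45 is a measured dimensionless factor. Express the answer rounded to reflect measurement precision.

717.14 g − 6.704 g = 710.436 g; the difference is limited to 2 decimal places (5 s.f.).
Carrying full precision, 710.436 × 64.45 = 45787.6002 g; 64.45 has 4 s.f., so the result keeps min(5, 4) = 4 s.f.
Rounded to 4 significant figures: 4.579 × 10^4 g.

4.579 × 10^4 g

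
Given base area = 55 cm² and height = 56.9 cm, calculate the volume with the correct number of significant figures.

volume = 55 cm² × 56.9 cm = 3129.5 cm³.
55 has 2 significant figures; 56.9 has 3.
Division/multiplication keeps the fewest: 2 significant figures.
Rounded: 3.1 × 10³ cm³.

3.1 × 10³ cm³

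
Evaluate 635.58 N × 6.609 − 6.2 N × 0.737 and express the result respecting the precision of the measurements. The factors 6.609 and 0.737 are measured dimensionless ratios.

4196 N

635.58 × 6.609 = 4200.54822 → 4201 N (4 s.f., last digit at the 10^0 place).
6.2 × 0.737 = 4.5694 → 4.6 N (2 s.f., last digit at the 10^-1 place).
Difference: 4195.97882 N; keep the coarser place, 10^0.
Result: 4196 N.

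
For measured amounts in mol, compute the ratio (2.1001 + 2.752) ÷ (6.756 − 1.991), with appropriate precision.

1.018

2.1001 + 2.752 = 4.8521, limited to 3 d.p. → 4 s.f.; 6.756 − 1.991 = 4.765, limited to 3 d.p. → 4 s.f.
Carrying full precision, 4.8521 ÷ 4.765 = 1.01827911857…; keep min(4, 4) = 4 s.f.
Rounded to 4 significant figures: 1.018.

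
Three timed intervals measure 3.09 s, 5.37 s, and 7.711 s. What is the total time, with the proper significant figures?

3.09 s + 5.37 s + 7.711 s = 16.171 s.
Addition/subtraction keeps the fewest decimal places: 3.09 → 2 decimal places, 5.37 → 2 decimal places, 7.711 → 3 decimal places; limit is 2.
Rounded to 2 decimal places: 16.17 s.

16.17 s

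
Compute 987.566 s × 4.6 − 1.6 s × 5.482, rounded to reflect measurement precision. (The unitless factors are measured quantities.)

4.5 × 10^3 s

987.566 × 4.6 = 4542.8036 → 4.5 × 10^3 s (2 s.f., last digit at the 10^2 place).
1.6 × 5.482 = 8.7712 → 8.8 s (2 s.f., last digit at the 10^-1 place).
Difference: 4534.0324 s; keep the coarser place, 10^2.
Result: 4.5 × 10^3 s.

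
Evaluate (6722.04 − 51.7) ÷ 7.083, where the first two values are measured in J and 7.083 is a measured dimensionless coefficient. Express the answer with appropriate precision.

6722.04 J − 51.7 J = 6670.34 J; the difference is limited to 1 decimal place (5 s.f.).
Carrying full precision, 6670.34 ÷ 7.083 = 941.739375971… J; 7.083 has 4 s.f., so the result keeps min(5, 4) = 4 s.f.
Rounded to 4 significant figures: 941.7 J.

941.7 J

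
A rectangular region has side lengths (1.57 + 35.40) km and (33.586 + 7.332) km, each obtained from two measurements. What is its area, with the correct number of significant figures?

1513 km²

1.57 + 35.40 = 36.97, limited to 2 d.p. → 4 s.f.; 33.586 + 7.332 = 40.918, limited to 3 d.p. → 5 s.f.
Carrying full precision, 36.97 × 40.918 = 1512.73846; keep min(4, 5) = 4 s.f.
Rounded to 4 significant figures: 1513 km².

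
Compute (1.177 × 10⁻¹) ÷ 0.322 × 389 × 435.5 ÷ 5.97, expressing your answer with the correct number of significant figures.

1.04 × 10⁴

(1.177 × 10⁻¹) ÷ 0.322 × 389 × 435.5 ÷ 5.97 = 10372.5137853…
Multiplication/division keeps the fewest significant figures: 1.177 × 10⁻¹ → 4 s.f., 0.322 → 3 s.f., 389 → 3 s.f., 435.5 → 4 s.f., 5.97 → 3 s.f.; limit is 3.
Rounded to 3 significant figures: 1.04 × 10⁴.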